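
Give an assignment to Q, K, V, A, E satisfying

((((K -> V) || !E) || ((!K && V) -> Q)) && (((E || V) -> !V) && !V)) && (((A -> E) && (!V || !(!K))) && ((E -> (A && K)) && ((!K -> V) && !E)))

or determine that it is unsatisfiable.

Q = True; K = True; V = False; A = False; E = False

  (((K -> V) || !E) || ((!K && V) -> Q)) && (((E || V) -> !V) && !V) = True
    ((K -> V) || !E) || ((!K && V) -> Q) = True
      (K -> V) || !E = True
        K -> V = False
        !E = True
      (!K && V) -> Q = True
        !K && V = False
          !K = False
    ((E || V) -> !V) && !V = True
      (E || V) -> !V = True
        E || V = False
        !V = True
      !V = True
  ((A -> E) && (!V || !(!K))) && ((E -> (A && K)) && ((!K -> V) && !E)) = True
    (A -> E) && (!V || !(!K)) = True
      A -> E = True
      !V || !(!K) = True
        !V = True
        !(!K) = True
          !K = False
    (E -> (A && K)) && ((!K -> V) && !E) = True
      E -> (A && K) = True
        A && K = False
      (!K -> V) && !E = True
        !K -> V = True
          !K = False
        !E = True
Both conjuncts True, so the formula holds.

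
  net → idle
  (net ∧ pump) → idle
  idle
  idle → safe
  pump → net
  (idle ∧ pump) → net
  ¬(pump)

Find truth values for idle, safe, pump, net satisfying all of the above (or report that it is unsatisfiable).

idle = True; safe = True; pump = False; net = True

Unit clause (¬pump) forces pump = False.
Unit clause (idle) forces idle = True.
In (¬idle ∨ safe) only safe is left, so safe = True.
Set net = True.
All clauses satisfied.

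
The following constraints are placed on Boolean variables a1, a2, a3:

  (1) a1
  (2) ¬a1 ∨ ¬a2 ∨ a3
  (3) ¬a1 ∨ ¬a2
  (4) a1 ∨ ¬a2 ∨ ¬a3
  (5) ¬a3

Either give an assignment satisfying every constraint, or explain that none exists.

a1 = True, a2 = False, a3 = False

Unit clause (a1) forces a1 = True.
In (¬a1 ∨ ¬a2) only ¬a2 is left, so a2 = False.
Unit clause (¬a3) forces a3 = False.
Check each clause:
  (a1): a1 holds.
  (¬a1 ∨ ¬a2 ∨ a3): ¬a2 holds.
  (¬a1 ∨ ¬a2): ¬a2 holds.
  (a1 ∨ ¬a2 ∨ ¬a3): a1 holds.
  (¬a3): ¬a3 holds.
All clauses satisfied.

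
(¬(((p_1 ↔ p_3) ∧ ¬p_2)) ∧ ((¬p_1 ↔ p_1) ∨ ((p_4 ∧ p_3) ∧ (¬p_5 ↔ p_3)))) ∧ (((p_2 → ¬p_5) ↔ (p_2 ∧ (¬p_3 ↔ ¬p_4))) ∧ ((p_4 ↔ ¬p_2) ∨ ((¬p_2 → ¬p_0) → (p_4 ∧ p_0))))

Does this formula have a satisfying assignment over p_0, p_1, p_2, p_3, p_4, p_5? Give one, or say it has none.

p_0=T; p_1=T; p_2=T; p_3=T; p_4=T; p_5=F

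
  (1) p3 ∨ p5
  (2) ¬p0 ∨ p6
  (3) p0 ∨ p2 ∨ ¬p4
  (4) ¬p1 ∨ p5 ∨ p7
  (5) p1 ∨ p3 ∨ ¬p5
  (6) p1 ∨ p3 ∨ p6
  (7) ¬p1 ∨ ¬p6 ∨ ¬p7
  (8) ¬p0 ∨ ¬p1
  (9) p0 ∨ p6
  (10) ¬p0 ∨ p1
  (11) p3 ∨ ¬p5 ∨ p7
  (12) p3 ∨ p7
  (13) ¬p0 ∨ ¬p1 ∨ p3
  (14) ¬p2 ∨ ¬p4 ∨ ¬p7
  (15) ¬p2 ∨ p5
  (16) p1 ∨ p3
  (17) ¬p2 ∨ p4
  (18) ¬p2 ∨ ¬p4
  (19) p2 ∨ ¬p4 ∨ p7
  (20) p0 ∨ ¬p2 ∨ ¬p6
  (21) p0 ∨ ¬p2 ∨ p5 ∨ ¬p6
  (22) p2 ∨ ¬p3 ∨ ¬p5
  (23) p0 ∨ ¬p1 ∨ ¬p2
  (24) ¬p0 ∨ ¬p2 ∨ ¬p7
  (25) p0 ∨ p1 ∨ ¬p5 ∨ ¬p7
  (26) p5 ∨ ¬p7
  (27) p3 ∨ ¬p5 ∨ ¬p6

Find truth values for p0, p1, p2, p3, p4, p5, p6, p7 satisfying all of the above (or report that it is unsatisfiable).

p0: False, p1: False, p2: False, p3: True, p4: False, p5: False, p6: True, p7: False

Set p0 = False.
  then (p0 ∨ p6) forces p6 = True.
  then (p0 ∨ ¬p2 ∨ ¬p6) forces p2 = False.
  then (p0 ∨ p2 ∨ ¬p4) forces p4 = False.
Set p1 = False.
  then (p1 ∨ p3) forces p3 = True.
  then (p2 ∨ ¬p3 ∨ ¬p5) forces p5 = False.
  then (p5 ∨ ¬p7) forces p7 = False.
All clauses satisfied.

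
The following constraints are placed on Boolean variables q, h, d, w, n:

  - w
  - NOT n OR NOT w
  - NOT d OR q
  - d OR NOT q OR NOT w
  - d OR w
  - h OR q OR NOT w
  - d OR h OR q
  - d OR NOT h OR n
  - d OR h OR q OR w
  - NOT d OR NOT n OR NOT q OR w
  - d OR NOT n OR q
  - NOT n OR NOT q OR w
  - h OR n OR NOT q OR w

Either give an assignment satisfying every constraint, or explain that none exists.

q=T, h=F, d=T, w=T, n=F

Unit clause (w) forces w = True.
In (NOT n OR NOT w) only NOT n is left, so n = False.
Try q = False:
  (NOT d OR q) forces d = False.
  (h OR q OR NOT w) forces h = True.
  clause (d OR NOT h OR n) is falsified — backtrack.
So q = True.
  then (d OR NOT q OR NOT w) forces d = True.
Set h = False.
All clauses satisfied.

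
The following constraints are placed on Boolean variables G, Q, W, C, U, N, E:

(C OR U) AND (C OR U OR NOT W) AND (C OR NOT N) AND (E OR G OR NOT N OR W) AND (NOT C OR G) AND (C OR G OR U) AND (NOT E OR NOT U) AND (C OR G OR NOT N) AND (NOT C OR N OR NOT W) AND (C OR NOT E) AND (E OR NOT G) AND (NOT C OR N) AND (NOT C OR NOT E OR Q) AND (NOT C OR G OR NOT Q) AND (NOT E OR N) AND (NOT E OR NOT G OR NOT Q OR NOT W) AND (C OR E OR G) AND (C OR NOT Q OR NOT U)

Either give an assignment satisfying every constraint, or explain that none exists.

G = True, Q = True, W = False, C = True, U = False, N = True, E = True

Set G = True.
  then (E OR NOT G) forces E = True.
  then (NOT E OR N) forces N = True.
  then (C OR NOT N) forces C = True.
  then (NOT E OR NOT U) forces U = False.
  then (NOT C OR NOT E OR Q) forces Q = True.
  then (NOT E OR NOT G OR NOT Q OR NOT W) forces W = False.
All clauses satisfied.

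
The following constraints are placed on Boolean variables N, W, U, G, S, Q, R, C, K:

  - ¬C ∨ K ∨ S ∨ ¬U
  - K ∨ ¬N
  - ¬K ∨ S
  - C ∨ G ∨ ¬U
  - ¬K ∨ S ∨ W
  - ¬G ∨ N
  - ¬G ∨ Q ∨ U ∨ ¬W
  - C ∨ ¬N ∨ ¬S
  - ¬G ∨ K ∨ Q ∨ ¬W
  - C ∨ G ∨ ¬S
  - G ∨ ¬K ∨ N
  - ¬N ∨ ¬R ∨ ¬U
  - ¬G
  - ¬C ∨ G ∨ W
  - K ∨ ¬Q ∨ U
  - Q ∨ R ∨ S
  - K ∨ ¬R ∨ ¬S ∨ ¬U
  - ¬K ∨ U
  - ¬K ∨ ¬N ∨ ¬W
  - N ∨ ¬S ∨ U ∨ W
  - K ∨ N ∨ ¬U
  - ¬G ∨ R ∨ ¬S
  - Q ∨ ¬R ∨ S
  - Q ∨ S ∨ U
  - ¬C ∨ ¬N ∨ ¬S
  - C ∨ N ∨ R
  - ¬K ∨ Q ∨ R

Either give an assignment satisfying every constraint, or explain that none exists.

Unit clause (¬G) forces G = False.
Try N = True:
  (K ∨ ¬N) forces K = True.
  (¬K ∨ S) forces S = True.
  (C ∨ ¬N ∨ ¬S) forces C = True.
  clause (¬C ∨ ¬N ∨ ¬S) is falsified — backtrack.
So N = False.
  then (G ∨ ¬K ∨ N) forces K = False.
  then (K ∨ N ∨ ¬U) forces U = False.
  then (K ∨ ¬Q ∨ U) forces Q = False.
  then (Q ∨ S ∨ U) forces S = True.
  then (C ∨ G ∨ ¬S) forces C = True.
  then (¬C ∨ G ∨ W) forces W = True.
Set R = False.
All clauses satisfied.

N = False, W = True, U = False, G = False, S = True, Q = False, R = False, C = True, K = False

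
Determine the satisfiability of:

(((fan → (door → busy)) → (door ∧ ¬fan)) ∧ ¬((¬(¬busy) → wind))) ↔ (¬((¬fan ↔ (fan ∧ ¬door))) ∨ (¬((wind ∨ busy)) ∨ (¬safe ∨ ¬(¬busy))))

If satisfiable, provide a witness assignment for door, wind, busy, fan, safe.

door = True; wind = True; busy = False; fan = True; safe = True

  (((fan → (door → busy)) → (door ∧ ¬fan)) ∧ ¬((¬(¬busy) → wind))) ↔ (¬((¬fan ↔ (fan ∧ ¬door))) ∨ (¬((wind ∨ busy)) ∨ (¬safe ∨ ¬(¬busy)))) = True
    ((fan → (door → busy)) → (door ∧ ¬fan)) ∧ ¬((¬(¬busy) → wind)) = False
      (fan → (door → busy)) → (door ∧ ¬fan) = True
        fan → (door → busy) = False
          door → busy = False
        door ∧ ¬fan = False
          ¬fan = False
      ¬((¬(¬busy) → wind)) = False
        ¬(¬busy) → wind = True
          ¬(¬busy) = False
            ¬busy = True
    ¬((¬fan ↔ (fan ∧ ¬door))) ∨ (¬((wind ∨ busy)) ∨ (¬safe ∨ ¬(¬busy))) = False
      ¬((¬fan ↔ (fan ∧ ¬door))) = False
        ¬fan ↔ (fan ∧ ¬door) = True
          ¬fan = False
          fan ∧ ¬door = False
            ¬door = False
      ¬((wind ∨ busy)) ∨ (¬safe ∨ ¬(¬busy)) = False
        ¬((wind ∨ busy)) = False
          wind ∨ busy = True
        ¬safe ∨ ¬(¬busy) = False
          ¬safe = False
          ¬(¬busy) = False
            ¬busy = True
The formula evaluates to True.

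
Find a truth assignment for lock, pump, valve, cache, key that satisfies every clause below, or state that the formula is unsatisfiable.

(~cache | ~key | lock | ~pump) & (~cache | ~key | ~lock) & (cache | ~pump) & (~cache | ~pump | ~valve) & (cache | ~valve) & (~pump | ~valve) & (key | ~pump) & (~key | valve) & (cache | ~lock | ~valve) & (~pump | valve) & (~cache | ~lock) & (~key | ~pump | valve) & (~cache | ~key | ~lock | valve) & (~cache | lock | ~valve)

Set lock = False.
Try pump = True:
  (cache | ~pump) forces cache = True.
  (~cache | ~key | lock | ~pump) forces key = False.
  clause (key | ~pump) is falsified — backtrack.
So pump = False.
Try valve = True:
  (cache | ~valve) forces cache = True.
  clause (~cache | lock | ~valve) is falsified — backtrack.
So valve = False.
  then (~key | valve) forces key = False.
Set cache = False.
All clauses satisfied.

lock = False, pump = False, valve = False, cache = False, key = False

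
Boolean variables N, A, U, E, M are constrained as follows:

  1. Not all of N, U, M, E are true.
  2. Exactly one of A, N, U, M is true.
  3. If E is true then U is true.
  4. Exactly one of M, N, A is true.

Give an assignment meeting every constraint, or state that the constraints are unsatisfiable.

N=F, A=T, U=F, E=F, M=F

  (1) {N, U, M, E}: 0/4 true — not all ✓
  (2) {A, N, U, M}: 1 true — exactly one ✓
  (3) E=F ⇒ U: vacuous ✓
  (4) {M, N, A}: 1 true — exactly one ✓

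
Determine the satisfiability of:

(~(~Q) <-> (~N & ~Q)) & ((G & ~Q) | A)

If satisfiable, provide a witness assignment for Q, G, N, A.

Q=F, G=F, N=T, A=T

  ~(~Q) <-> (~N & ~Q) = True
    ~(~Q) = False
      ~Q = True
    ~N & ~Q = False
      ~N = False
      ~Q = True
  (G & ~Q) | A = True
    G & ~Q = False
      ~Q = True
Both conjuncts True, so the formula holds.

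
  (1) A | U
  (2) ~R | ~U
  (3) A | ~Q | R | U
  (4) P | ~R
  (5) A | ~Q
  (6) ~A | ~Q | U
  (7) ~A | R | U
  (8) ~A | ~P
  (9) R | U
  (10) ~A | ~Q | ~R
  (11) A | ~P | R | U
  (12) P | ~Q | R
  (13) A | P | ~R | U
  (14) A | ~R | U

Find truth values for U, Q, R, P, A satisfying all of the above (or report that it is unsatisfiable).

U: True; Q: False; R: False; P: False; A: False

Try U = False:
  (A | U) forces A = True.
  (~A | ~Q | U) forces Q = False.
  (~A | R | U) forces R = True.
  (P | ~R) forces P = True.
  clause (~A | ~P) is falsified — backtrack.
So U = True.
  then (~R | ~U) forces R = False.
Set Q = False.
Set P = False.
Set A = False.
All clauses satisfied.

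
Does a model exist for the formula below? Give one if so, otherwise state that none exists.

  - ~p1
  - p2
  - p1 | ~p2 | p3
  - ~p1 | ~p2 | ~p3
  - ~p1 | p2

Unit clause (~p1) forces p1 = False.
Unit clause (p2) forces p2 = True.
In (p1 | ~p2 | p3) only p3 is left, so p3 = True.
All clauses satisfied.

p1=F, p2=T, p3=T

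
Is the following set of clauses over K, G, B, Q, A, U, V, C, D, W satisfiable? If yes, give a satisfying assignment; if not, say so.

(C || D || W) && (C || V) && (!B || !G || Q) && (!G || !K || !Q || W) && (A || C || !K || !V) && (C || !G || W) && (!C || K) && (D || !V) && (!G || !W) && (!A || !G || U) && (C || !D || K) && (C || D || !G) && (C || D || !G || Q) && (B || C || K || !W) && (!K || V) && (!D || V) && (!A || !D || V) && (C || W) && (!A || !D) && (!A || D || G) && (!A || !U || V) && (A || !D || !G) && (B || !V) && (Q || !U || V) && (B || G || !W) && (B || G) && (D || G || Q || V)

K = True, G = False, B = True, Q = True, A = False, U = True, V = True, C = True, D = True, W = True

Set K = True.
  then (!K || V) forces V = True.
  then (B || !V) forces B = True.
  then (D || !V) forces D = True.
  then (!A || !D) forces A = False.
  then (A || !D || !G) forces G = False.
  then (A || C || !K || !V) forces C = True.
Set Q = True.
Set U = True.
Set W = True.
All clauses satisfied.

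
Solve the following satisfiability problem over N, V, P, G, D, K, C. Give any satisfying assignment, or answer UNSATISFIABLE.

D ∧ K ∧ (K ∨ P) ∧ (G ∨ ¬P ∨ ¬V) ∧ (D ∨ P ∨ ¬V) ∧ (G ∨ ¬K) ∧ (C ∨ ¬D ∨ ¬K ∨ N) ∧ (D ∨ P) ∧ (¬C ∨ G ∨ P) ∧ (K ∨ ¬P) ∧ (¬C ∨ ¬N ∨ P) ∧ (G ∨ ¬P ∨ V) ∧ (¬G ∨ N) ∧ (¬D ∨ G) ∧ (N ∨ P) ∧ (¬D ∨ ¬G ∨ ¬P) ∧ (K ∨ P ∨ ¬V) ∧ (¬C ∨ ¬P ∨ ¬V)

Unit clause (D) forces D = True.
Unit clause (K) forces K = True.
In (G ∨ ¬K) only G is left, so G = True.
In (¬G ∨ N) only N is left, so N = True.
In (¬D ∨ ¬G ∨ ¬P) only ¬P is left, so P = False.
In (¬C ∨ ¬N ∨ P) only ¬C is left, so C = False.
Set V = False.
All clauses satisfied.

N = True, V = False, P = False, G = True, D = True, K = True, C = False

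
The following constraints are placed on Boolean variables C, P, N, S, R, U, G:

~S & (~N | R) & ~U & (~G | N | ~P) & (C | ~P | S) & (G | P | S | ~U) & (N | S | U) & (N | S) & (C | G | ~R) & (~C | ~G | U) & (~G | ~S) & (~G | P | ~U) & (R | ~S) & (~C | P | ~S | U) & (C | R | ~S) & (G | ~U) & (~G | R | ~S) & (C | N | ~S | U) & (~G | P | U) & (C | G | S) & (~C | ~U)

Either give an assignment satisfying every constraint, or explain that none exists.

Unit clause (~S) forces S = False.
Unit clause (~U) forces U = False.
In (N | S | U) only N is left, so N = True.
In (~N | R) only R is left, so R = True.
Try C = False:
  (C | ~P | S) forces P = False.
  (C | G | ~R) forces G = True.
  clause (~G | P | U) is falsified — backtrack.
So C = True.
  then (~C | ~G | U) forces G = False.
Set P = False.
All clauses satisfied.

C: True, P: False, N: True, S: False, R: True, U: False, G: False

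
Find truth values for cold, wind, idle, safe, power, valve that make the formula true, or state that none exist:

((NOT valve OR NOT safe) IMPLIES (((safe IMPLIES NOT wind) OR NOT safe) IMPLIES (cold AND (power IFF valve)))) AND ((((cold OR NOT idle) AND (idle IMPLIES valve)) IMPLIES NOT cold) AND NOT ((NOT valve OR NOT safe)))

cold = False, wind = True, idle = True, safe = True, power = False, valve = True

  (NOT valve OR NOT safe) IMPLIES (((safe IMPLIES NOT wind) OR NOT safe) IMPLIES (cold AND (power IFF valve))) = True
    NOT valve OR NOT safe = False
      NOT valve = False
      NOT safe = False
    ((safe IMPLIES NOT wind) OR NOT safe) IMPLIES (cold AND (power IFF valve)) = True
      (safe IMPLIES NOT wind) OR NOT safe = False
        safe IMPLIES NOT wind = False
          NOT wind = False
        NOT safe = False
      cold AND (power IFF valve) = False
        power IFF valve = False
  (((cold OR NOT idle) AND (idle IMPLIES valve)) IMPLIES NOT cold) AND NOT ((NOT valve OR NOT safe)) = True
    ((cold OR NOT idle) AND (idle IMPLIES valve)) IMPLIES NOT cold = True
      (cold OR NOT idle) AND (idle IMPLIES valve) = False
        cold OR NOT idle = False
          NOT idle = False
        idle IMPLIES valve = True
      NOT cold = True
    NOT ((NOT valve OR NOT safe)) = True
      NOT valve OR NOT safe = False
        NOT valve = False
        NOT safe = False
Both conjuncts True, so the formula holds.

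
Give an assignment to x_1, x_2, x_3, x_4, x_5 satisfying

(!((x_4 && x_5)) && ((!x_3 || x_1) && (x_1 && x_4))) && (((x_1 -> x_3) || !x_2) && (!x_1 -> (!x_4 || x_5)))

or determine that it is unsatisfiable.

x_1 = True; x_2 = True; x_3 = True; x_4 = True; x_5 = False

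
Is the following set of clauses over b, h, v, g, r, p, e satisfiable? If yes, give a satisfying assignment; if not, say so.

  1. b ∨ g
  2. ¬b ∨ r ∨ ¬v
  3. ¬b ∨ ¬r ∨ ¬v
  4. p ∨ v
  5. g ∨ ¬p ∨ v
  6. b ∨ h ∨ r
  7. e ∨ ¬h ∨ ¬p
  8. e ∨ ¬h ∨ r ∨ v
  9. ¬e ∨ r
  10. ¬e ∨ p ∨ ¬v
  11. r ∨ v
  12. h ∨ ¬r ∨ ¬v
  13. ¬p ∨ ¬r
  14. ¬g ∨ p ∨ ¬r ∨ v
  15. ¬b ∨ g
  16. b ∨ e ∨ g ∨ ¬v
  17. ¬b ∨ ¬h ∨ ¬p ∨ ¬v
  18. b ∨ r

b=F; h=T; v=T; g=T; r=T; p=F; e=F

Set b = False.
  then (b ∨ g) forces g = True.
  then (b ∨ r) forces r = True.
  then (¬p ∨ ¬r) forces p = False.
  then (¬g ∨ p ∨ ¬r ∨ v) forces v = True.
  then (¬e ∨ p ∨ ¬v) forces e = False.
  then (h ∨ ¬r ∨ ¬v) forces h = True.
All clauses satisfied.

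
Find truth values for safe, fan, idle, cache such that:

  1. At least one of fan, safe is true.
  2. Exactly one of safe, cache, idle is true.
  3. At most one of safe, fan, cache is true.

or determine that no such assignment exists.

safe: False, fan: True, idle: True, cache: False

  (1) {fan, safe}: 1 true — at least one ✓
  (2) {safe, cache, idle}: 1 true — exactly one ✓
  (3) {safe, fan, cache}: 1 true — at most one ✓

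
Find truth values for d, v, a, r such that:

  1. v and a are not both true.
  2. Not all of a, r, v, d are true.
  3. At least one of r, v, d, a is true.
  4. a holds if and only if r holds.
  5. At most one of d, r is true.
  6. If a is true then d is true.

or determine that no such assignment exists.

d: False; v: True; a: False; r: False

  (1) v=T, a=F — not both ✓
  (2) {a, r, v, d}: 1/4 true — not all ✓
  (3) {r, v, d, a}: 1 true — at least one ✓
  (4) a=F, r=F — same ✓
  (5) {d, r}: 0 true — at most one ✓
  (6) a=F ⇒ d: vacuous ✓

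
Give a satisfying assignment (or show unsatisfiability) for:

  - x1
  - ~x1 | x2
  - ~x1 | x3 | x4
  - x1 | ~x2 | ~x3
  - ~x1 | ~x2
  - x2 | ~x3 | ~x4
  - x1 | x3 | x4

UNSATISFIABLE

Case x1 = True:
  (~x1 | x2) forces x2 = True.
  Clause (~x1 | ~x2) is falsified — contradiction.
Case x1 = False:
  Clause (x1) is falsified — contradiction.
Both cases fail, so the formula is unsatisfiable.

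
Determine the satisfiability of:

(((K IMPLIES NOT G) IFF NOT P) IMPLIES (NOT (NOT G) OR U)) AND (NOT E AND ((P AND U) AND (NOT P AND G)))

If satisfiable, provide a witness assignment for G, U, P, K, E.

No satisfying assignment exists.

Case P = True: the conjunct NOT P is False.
Case P = False: the conjunct P is False.
Both cases fail — unsatisfiable.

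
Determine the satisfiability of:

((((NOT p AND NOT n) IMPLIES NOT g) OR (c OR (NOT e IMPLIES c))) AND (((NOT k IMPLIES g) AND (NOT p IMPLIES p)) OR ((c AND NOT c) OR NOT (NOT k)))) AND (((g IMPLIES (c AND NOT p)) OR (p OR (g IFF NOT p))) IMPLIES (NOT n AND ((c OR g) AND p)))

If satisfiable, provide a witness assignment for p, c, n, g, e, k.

p: True, c: True, n: False, g: True, e: False, k: False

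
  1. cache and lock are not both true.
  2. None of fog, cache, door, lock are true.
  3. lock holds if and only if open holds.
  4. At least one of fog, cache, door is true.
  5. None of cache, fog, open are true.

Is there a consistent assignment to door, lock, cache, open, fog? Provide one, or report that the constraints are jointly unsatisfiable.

Unsatisfiable — no assignment works.

Case cache = True:
  Constraint (2) is violated (cache=T) — contradiction.
Case cache = False:
  (2) forces fog = False.
  (2) forces door = False.
  Constraint (4) is violated (fog=F, cache=F, door=F) — contradiction.
Both cases fail — unsatisfiable.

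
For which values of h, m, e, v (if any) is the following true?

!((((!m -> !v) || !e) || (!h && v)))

h = True, m = False, e = True, v = True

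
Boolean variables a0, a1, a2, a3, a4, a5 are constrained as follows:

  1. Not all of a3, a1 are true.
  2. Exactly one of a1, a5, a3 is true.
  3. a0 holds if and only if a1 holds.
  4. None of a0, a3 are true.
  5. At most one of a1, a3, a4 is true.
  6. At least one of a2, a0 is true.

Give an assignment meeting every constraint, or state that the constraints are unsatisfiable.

a0 = False; a1 = False; a2 = True; a3 = False; a4 = False; a5 = True

  (1) {a3, a1}: 0/2 true — not all ✓
  (2) {a1, a5, a3}: 1 true — exactly one ✓
  (3) a0=F, a1=F — same ✓
  (4) {a0, a3}: 0 true — none ✓
  (5) {a1, a3, a4}: 0 true — at most one ✓
  (6) {a2, a0}: 1 true — at least one ✓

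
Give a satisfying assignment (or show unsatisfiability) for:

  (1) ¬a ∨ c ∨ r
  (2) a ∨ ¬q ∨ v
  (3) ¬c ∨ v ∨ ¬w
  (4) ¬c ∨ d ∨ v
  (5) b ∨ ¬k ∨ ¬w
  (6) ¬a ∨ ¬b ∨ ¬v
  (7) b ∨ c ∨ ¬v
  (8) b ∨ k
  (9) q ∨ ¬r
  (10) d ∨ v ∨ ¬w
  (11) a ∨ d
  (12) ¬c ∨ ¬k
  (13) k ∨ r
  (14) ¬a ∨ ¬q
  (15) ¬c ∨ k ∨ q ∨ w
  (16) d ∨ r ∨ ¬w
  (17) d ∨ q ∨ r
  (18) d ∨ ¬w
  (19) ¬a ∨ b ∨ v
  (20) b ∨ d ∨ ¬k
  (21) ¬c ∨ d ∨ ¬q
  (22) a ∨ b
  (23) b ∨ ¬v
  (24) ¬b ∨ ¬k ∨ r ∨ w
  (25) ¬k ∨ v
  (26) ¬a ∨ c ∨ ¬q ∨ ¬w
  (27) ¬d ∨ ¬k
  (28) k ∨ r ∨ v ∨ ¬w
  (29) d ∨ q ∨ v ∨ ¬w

Set v = True.
  then (b ∨ ¬v) forces b = True.
  then (¬a ∨ ¬b ∨ ¬v) forces a = False.
  then (a ∨ d) forces d = True.
  then (¬d ∨ ¬k) forces k = False.
  then (k ∨ r) forces r = True.
  then (q ∨ ¬r) forces q = True.
Set c = False.
Set w = True.
All clauses satisfied.

v = True, c = False, r = True, q = True, b = True, w = True, k = False, a = False, d = True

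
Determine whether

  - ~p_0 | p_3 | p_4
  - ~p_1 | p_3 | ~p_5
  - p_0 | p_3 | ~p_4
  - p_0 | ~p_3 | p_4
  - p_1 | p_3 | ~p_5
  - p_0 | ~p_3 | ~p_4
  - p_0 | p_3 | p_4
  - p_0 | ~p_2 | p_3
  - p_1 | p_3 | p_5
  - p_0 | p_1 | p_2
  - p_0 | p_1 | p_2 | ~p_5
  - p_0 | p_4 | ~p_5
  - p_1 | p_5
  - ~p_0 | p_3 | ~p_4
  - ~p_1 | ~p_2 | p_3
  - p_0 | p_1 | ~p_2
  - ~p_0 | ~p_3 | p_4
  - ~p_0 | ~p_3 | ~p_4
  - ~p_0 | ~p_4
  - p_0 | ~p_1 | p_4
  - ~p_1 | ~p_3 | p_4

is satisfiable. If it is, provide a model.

Case p_4 = True:
  (~p_0 | ~p_4) forces p_0 = False.
  (p_0 | p_3 | ~p_4) forces p_3 = True.
  Clause (p_0 | ~p_3 | ~p_4) is falsified — contradiction.
Case p_4 = False:
  If p_0 = True:
    (~p_0 | p_3 | p_4) forces p_3 = True.
    clause (~p_0 | ~p_3 | p_4) is falsified.
  If p_0 = False:
    (p_0 | ~p_3 | p_4) forces p_3 = False.
    clause (p_0 | p_3 | p_4) is falsified.
  Every sub-case reaches a contradiction.
Both cases fail, so the formula is unsatisfiable.

Unsatisfiable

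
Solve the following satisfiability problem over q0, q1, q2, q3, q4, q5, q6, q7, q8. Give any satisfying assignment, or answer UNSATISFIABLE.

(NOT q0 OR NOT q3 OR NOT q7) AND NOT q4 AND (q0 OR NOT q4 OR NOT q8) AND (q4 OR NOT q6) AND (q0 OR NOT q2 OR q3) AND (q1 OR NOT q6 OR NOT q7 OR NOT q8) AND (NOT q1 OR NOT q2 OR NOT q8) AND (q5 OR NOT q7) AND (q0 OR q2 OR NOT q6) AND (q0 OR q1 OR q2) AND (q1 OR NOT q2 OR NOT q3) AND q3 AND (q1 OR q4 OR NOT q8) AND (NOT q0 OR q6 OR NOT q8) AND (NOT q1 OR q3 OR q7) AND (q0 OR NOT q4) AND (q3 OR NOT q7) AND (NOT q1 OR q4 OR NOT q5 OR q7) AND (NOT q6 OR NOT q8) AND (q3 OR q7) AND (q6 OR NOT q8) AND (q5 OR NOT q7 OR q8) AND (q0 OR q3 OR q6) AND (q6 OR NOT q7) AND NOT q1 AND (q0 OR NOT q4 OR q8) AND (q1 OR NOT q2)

Unit clause (NOT q4) forces q4 = False.
In (q4 OR NOT q6) only NOT q6 is left, so q6 = False.
Unit clause (q3) forces q3 = True.
In (q6 OR NOT q8) only NOT q8 is left, so q8 = False.
In (q6 OR NOT q7) only NOT q7 is left, so q7 = False.
Unit clause (NOT q1) forces q1 = False.
In (q1 OR NOT q2) only NOT q2 is left, so q2 = False.
In (q0 OR q1 OR q2) only q0 is left, so q0 = True.
Set q5 = True.
All clauses satisfied.

q0=T, q1=F, q2=F, q3=T, q4=F, q5=T, q6=F, q7=F, q8=F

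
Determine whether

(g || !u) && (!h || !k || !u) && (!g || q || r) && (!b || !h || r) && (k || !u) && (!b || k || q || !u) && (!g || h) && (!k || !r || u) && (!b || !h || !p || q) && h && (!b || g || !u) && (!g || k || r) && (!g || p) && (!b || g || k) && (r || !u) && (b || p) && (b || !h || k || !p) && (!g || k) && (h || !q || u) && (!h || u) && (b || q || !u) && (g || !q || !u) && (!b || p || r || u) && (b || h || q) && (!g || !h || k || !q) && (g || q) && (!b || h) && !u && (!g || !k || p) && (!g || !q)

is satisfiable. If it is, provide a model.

Case u = True:
  Clause (!u) is falsified — contradiction.
Case u = False:
  (h) forces h = True.
  Clause (!h || u) is falsified — contradiction.
Both cases fail, so the formula is unsatisfiable.

Unsatisfiable — no assignment works.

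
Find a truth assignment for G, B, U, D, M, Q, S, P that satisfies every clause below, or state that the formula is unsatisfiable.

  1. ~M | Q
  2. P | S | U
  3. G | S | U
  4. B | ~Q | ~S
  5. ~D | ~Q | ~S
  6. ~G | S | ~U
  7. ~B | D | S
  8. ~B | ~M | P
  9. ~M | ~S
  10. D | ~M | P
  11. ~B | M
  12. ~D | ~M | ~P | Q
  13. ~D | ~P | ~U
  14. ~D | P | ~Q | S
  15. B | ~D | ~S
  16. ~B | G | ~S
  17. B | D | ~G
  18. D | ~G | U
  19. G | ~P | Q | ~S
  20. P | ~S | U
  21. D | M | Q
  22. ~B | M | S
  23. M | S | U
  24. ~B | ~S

Set G = True.
Set B = False.
  then (B | D | ~G) forces D = True.
  then (B | ~D | ~S) forces S = False.
  then (~G | S | ~U) forces U = False.
  then (M | S | U) forces M = True.
  then (~M | Q) forces Q = True.
  then (P | S | U) forces P = True.
All clauses satisfied.

G=T, B=F, U=F, D=T, M=T, Q=T, S=F, P=T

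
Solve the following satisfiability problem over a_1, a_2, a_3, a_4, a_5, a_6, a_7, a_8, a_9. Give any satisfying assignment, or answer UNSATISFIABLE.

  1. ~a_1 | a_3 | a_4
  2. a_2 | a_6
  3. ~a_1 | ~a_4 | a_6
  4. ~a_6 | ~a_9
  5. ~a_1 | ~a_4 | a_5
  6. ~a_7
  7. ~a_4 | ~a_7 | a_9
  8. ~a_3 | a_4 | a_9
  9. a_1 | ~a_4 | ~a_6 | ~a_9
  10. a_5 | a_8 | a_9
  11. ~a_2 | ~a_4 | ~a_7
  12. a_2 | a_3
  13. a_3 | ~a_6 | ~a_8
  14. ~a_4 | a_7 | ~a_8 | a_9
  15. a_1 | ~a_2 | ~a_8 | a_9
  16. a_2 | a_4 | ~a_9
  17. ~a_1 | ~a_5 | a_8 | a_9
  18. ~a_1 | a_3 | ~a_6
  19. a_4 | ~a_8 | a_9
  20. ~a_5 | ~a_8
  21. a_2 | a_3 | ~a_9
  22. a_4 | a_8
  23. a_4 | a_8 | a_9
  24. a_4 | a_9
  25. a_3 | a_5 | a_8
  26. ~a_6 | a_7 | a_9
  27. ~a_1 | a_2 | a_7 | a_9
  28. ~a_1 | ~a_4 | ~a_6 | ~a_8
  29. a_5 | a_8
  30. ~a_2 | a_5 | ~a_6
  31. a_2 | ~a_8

a_1: False, a_2: True, a_3: True, a_4: True, a_5: False, a_6: False, a_7: False, a_8: True, a_9: True

Unit clause (~a_7) forces a_7 = False.
Set a_1 = False.
Try a_2 = False:
  (a_2 | a_6) forces a_6 = True.
  (~a_6 | ~a_9) forces a_9 = False.
  clause (~a_6 | a_7 | a_9) is falsified — backtrack.
So a_2 = True.
Set a_3 = True.
Set a_4 = True.
Set a_5 = False.
  then (a_5 | a_8) forces a_8 = True.
  then (~a_2 | a_5 | ~a_6) forces a_6 = False.
  then (~a_4 | a_7 | ~a_8 | a_9) forces a_9 = True.
All clauses satisfied.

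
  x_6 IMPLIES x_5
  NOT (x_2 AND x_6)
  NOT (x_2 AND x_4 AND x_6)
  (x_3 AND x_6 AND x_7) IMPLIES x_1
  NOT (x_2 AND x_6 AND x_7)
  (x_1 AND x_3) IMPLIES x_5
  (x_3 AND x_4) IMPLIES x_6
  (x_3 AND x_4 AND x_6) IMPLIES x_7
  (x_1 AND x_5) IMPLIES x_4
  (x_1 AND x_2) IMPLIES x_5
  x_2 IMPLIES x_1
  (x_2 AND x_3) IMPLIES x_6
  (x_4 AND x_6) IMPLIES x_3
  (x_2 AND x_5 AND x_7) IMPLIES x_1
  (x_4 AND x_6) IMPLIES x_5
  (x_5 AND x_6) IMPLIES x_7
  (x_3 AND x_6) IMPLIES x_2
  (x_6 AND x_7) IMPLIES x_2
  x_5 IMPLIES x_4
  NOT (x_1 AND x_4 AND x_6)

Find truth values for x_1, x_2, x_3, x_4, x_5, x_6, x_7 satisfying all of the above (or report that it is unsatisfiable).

Set x_1 = True.
Set x_2 = False.
Try x_3 = True:
  (NOT x_1 OR NOT x_3 OR x_5) forces x_5 = True.
  (x_2 OR NOT x_3 OR NOT x_6) forces x_6 = False.
  (NOT x_3 OR NOT x_4 OR x_6) forces x_4 = False.
  clause (x_4 OR NOT x_5) is falsified — backtrack.
So x_3 = False.
Set x_4 = True.
  then (NOT x_1 OR NOT x_4 OR NOT x_6) forces x_6 = False.
Set x_5 = False.
Set x_7 = False.
All clauses satisfied.

x_1: True, x_2: False, x_3: False, x_4: True, x_5: False, x_6: False, x_7: False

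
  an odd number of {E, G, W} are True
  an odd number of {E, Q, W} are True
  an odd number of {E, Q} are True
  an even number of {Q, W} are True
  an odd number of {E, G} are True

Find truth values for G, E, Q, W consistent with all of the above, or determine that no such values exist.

G = False, E = True, Q = False, W = False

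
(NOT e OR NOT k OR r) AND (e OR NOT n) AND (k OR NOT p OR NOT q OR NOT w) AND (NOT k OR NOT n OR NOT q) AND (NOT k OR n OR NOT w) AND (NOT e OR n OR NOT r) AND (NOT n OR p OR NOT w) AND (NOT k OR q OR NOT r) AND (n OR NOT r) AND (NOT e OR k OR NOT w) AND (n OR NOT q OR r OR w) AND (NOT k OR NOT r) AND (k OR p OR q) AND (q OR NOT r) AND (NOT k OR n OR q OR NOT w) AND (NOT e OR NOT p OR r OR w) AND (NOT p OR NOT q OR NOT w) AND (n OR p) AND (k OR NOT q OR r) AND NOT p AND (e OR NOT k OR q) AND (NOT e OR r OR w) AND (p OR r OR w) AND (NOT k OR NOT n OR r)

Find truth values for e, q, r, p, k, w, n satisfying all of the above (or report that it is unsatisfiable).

Unit clause (NOT p) forces p = False.
In (n OR p) only n is left, so n = True.
In (e OR NOT n) only e is left, so e = True.
In (NOT n OR p OR NOT w) only NOT w is left, so w = False.
In (NOT e OR r OR w) only r is left, so r = True.
In (NOT k OR NOT r) only NOT k is left, so k = False.
In (k OR p OR q) only q is left, so q = True.
All clauses satisfied.

e: True, q: True, r: True, p: False, k: False, w: False, n: True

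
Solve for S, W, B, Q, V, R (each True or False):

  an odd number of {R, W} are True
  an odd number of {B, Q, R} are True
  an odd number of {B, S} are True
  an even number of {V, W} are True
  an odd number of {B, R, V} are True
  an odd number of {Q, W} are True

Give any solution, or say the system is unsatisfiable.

Adding constraints 2, 4, 5, 6 mod 2: every variable appears an even number of times on the left, so the left side is 0.
But the right sides sum to 1 (mod 2). 0 ≠ 1 — the system is inconsistent.

UNSATISFIABLE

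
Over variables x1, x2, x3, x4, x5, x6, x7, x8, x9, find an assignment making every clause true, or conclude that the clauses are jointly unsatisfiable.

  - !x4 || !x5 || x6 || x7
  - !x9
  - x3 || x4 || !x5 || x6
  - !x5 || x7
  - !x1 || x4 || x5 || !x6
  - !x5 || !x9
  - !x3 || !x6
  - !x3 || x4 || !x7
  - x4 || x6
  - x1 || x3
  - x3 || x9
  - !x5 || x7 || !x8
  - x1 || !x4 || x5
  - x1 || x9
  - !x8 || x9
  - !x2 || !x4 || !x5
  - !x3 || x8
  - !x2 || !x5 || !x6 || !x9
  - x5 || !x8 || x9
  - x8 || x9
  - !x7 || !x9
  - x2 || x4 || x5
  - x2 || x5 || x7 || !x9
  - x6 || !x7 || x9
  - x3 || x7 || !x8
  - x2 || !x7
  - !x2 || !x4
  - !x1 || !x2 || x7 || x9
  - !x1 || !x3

Case x8 = True:
  (!x9) forces x9 = False.
  Clause (!x8 || x9) is falsified — contradiction.
Case x8 = False:
  (!x9) forces x9 = False.
  Clause (x8 || x9) is falsified — contradiction.
Both cases fail, so the formula is unsatisfiable.

No satisfying assignment exists.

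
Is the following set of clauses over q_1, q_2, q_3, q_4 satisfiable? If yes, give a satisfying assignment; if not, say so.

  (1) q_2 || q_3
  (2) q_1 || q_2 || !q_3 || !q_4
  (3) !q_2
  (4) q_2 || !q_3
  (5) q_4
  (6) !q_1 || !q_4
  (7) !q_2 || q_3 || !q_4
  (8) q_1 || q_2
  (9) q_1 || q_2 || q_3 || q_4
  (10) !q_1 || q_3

Unsatisfiable

Case q_2 = True:
  Clause (!q_2) is falsified — contradiction.
Case q_2 = False:
  (q_2 || q_3) forces q_3 = True.
  Clause (q_2 || !q_3) is falsified — contradiction.
Both cases fail, so the formula is unsatisfiable.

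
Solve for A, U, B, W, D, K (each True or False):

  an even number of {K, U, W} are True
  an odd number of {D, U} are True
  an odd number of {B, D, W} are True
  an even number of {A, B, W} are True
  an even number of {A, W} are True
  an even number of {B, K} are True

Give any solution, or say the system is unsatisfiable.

A: False, U: False, B: False, W: False, D: True, K: False

{K, U, W}: 0 true → even ✓
{D, U}: 1 true → odd ✓
{B, D, W}: 1 true → odd ✓
{A, B, W}: 0 true → even ✓
{A, W}: 0 true → even ✓
{B, K}: 0 true → even ✓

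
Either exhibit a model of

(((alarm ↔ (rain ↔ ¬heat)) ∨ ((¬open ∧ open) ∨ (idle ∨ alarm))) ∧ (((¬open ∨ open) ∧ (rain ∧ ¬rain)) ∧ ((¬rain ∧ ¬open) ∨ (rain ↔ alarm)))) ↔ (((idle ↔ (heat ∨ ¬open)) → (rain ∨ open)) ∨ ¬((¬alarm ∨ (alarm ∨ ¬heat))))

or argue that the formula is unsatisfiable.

alarm = False, open = False, rain = False, heat = False, idle = True

  (((alarm ↔ (rain ↔ ¬heat)) ∨ ((¬open ∧ open) ∨ (idle ∨ alarm))) ∧ (((¬open ∨ open) ∧ (rain ∧ ¬rain)) ∧ ((¬rain ∧ ¬open) ∨ (rain ↔ alarm)))) ↔ (((idle ↔ (heat ∨ ¬open)) → (rain ∨ open)) ∨ ¬((¬alarm ∨ (alarm ∨ ¬heat)))) = True
    ((alarm ↔ (rain ↔ ¬heat)) ∨ ((¬open ∧ open) ∨ (idle ∨ alarm))) ∧ (((¬open ∨ open) ∧ (rain ∧ ¬rain)) ∧ ((¬rain ∧ ¬open) ∨ (rain ↔ alarm))) = False
      (alarm ↔ (rain ↔ ¬heat)) ∨ ((¬open ∧ open) ∨ (idle ∨ alarm)) = True
        alarm ↔ (rain ↔ ¬heat) = True
          rain ↔ ¬heat = False
            ¬heat = True
        (¬open ∧ open) ∨ (idle ∨ alarm) = True
          ¬open ∧ open = False
            ¬open = True
          idle ∨ alarm = True
      ((¬open ∨ open) ∧ (rain ∧ ¬rain)) ∧ ((¬rain ∧ ¬open) ∨ (rain ↔ alarm)) = False
        (¬open ∨ open) ∧ (rain ∧ ¬rain) = False
          ¬open ∨ open = True
            ¬open = True
          rain ∧ ¬rain = False
            ¬rain = True
        (¬rain ∧ ¬open) ∨ (rain ↔ alarm) = True
          ¬rain ∧ ¬open = True
            ¬rain = True
            ¬open = True
          rain ↔ alarm = True
    ((idle ↔ (heat ∨ ¬open)) → (rain ∨ open)) ∨ ¬((¬alarm ∨ (alarm ∨ ¬heat))) = False
      (idle ↔ (heat ∨ ¬open)) → (rain ∨ open) = False
        idle ↔ (heat ∨ ¬open) = True
          heat ∨ ¬open = True
            ¬open = True
        rain ∨ open = False
      ¬((¬alarm ∨ (alarm ∨ ¬heat))) = False
        ¬alarm ∨ (alarm ∨ ¬heat) = True
          ¬alarm = True
          alarm ∨ ¬heat = True
            ¬heat = True
The formula evaluates to True.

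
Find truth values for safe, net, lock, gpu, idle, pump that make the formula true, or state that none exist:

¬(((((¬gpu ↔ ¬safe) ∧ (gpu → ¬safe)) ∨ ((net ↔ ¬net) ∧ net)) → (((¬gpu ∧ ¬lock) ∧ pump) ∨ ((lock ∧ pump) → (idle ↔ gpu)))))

safe=F, net=F, lock=T, gpu=F, idle=T, pump=T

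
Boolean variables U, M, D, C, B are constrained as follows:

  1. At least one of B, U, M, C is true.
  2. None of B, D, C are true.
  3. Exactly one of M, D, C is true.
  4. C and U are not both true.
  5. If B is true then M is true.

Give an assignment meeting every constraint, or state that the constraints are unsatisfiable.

U=T, M=T, D=F, C=F, B=F

  (1) {B, U, M, C}: 2 true — at least one ✓
  (2) {B, D, C}: 0 true — none ✓
  (3) {M, D, C}: 1 true — exactly one ✓
  (4) C=F, U=T — not both ✓
  (5) B=F ⇒ M: vacuous ✓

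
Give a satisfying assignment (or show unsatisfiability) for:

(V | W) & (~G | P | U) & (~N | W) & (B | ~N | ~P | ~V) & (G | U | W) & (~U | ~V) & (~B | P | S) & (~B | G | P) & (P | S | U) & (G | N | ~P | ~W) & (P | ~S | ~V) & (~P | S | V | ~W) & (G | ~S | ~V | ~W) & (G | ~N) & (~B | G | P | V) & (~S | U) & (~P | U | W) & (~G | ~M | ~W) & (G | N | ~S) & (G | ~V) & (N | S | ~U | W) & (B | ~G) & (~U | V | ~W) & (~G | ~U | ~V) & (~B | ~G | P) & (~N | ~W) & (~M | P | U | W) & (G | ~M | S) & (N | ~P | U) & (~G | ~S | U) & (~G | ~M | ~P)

Case U = True:
  (~U | ~V) forces V = False.
  (V | W) forces W = True.
  Clause (~U | V | ~W) is falsified — contradiction.
Case U = False:
  (~S | U) forces S = False.
  (P | S | U) forces P = True.
  (~P | U | W) forces W = True.
  (~P | S | V | ~W) forces V = True.
  (G | ~V) forces G = True.
  (~G | ~M | ~W) forces M = False.
  (B | ~G) forces B = True.
  (~N | ~W) forces N = False.
  Clause (N | ~P | U) is falsified — contradiction.
Both cases fail, so the formula is unsatisfiable.

The formula is unsatisfiable.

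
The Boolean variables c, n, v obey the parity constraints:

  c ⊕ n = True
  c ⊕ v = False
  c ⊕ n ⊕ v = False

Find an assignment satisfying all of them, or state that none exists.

c = True, n = False, v = True

c ⊕ n = T ⊕ F = True ✓
c ⊕ v = T ⊕ T = False ✓
c ⊕ n ⊕ v = T ⊕ F ⊕ T = False ✓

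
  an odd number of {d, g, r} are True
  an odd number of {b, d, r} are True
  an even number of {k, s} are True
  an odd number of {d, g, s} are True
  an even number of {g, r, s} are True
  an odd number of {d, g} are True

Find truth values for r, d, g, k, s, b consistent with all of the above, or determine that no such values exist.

r = False, d = True, g = False, k = False, s = False, b = False

{d, g, r}: 1 true → odd ✓
{b, d, r}: 1 true → odd ✓
{k, s}: 0 true → even ✓
{d, g, s}: 1 true → odd ✓
{g, r, s}: 0 true → even ✓
{d, g}: 1 true → odd ✓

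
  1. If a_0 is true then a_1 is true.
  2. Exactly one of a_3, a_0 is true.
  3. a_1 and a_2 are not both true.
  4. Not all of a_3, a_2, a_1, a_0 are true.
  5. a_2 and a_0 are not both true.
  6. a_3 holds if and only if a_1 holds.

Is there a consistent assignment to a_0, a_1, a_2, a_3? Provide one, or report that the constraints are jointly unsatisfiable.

a_0 = False; a_1 = True; a_2 = False; a_3 = True

  (1) a_0=F ⇒ a_1: vacuous ✓
  (2) {a_3, a_0}: 1 true — exactly one ✓
  (3) a_1=T, a_2=F — not both ✓
  (4) {a_3, a_2, a_1, a_0}: 2/4 true — not all ✓
  (5) a_2=F, a_0=F — not both ✓
  (6) a_3=T, a_1=T — same ✓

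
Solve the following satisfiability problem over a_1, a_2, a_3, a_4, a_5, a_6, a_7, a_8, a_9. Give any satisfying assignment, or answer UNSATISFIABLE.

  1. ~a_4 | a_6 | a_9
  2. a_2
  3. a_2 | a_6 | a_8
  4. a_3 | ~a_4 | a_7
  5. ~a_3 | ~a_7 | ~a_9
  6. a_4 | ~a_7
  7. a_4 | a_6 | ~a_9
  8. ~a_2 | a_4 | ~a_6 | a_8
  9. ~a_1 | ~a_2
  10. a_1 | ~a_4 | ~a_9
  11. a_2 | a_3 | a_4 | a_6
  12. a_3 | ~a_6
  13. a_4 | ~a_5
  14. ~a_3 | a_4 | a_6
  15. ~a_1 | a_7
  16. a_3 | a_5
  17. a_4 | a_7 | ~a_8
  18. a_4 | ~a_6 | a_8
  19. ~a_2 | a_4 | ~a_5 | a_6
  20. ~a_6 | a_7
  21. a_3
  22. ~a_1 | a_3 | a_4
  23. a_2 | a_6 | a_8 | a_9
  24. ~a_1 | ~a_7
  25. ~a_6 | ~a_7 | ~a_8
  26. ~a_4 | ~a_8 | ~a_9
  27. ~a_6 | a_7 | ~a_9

a_1=F, a_2=T, a_3=T, a_4=T, a_5=F, a_6=T, a_7=T, a_8=F, a_9=F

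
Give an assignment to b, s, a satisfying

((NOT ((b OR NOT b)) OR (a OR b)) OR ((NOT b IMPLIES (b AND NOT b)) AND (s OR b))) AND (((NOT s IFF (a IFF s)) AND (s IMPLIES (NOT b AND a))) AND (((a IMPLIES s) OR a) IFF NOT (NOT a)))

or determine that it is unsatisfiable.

Case a = True: the formula simplifies to (NOT s IFF s) AND (s IMPLIES NOT b).
  s = True: the conjunct NOT s IFF s becomes NOT True IFF True = False.
  s = False: the conjunct NOT s IFF s becomes NOT False IFF False = False.
Case a = False: the conjunct ((a IMPLIES s) OR a) IFF NOT (NOT a) becomes (True OR False) IFF NOT True = False.
Both cases fail — unsatisfiable.

UNSATISFIABLE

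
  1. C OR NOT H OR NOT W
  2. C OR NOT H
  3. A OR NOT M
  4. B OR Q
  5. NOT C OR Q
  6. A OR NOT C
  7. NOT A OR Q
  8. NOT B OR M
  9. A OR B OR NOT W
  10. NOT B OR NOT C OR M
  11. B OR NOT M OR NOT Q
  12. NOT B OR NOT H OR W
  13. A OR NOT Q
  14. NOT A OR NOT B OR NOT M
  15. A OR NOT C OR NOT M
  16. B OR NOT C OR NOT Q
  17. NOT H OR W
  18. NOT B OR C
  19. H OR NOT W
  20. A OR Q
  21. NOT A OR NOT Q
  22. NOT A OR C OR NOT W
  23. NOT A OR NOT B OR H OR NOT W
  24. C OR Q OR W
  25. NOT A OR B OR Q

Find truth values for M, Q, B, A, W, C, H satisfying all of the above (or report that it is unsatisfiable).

Case Q = True:
  (A OR NOT Q) forces A = True.
  Clause (NOT A OR NOT Q) is falsified — contradiction.
Case Q = False:
  (B OR Q) forces B = True.
  (NOT C OR Q) forces C = False.
  Clause (NOT B OR C) is falsified — contradiction.
Both cases fail, so the formula is unsatisfiable.

Unsatisfiable — no assignment works.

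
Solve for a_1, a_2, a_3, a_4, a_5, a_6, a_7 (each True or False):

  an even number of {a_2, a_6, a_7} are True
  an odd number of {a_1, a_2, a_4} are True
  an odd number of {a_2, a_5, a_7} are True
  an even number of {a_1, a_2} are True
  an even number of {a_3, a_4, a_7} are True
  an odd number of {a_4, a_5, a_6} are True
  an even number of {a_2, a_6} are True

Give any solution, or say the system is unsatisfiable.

Adding constraints 1, 2, 3, 4, 6 mod 2: every variable appears an even number of times on the left, so the left side is 0.
But the right sides sum to 1 (mod 2). 0 ≠ 1 — the system is inconsistent.

UNSATISFIABLE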